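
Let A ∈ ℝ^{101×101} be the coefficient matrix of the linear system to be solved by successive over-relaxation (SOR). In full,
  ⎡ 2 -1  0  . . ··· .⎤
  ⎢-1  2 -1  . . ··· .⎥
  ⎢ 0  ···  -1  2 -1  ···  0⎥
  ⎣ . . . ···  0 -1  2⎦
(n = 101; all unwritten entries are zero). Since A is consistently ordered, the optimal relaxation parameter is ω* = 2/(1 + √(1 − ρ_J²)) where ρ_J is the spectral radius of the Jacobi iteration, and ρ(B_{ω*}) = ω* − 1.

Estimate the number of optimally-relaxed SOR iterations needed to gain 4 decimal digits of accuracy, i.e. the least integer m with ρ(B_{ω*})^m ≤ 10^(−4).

With n=101, ρ(Jacobi) = cos(π/102) = 0.9995257.
√(1−ρ_J²) = |sin(π/102)| = 0.0307951
Young: ω* = 2/(1+√(1−ρ_J²)) = 2/(1+0.0307951) = 2/1.0307951 = 1.9402498.
ρ_SOR = ω* − 1 = 1.9402498 − 1 = 0.9402498.
Need (0.9402498)^m ≤ 10^(−4): m ≥ 4·ln10/|ln 0.9402498| = 9.21034/0.0616097 = 149.495 ⇒ m = 150.

m = 150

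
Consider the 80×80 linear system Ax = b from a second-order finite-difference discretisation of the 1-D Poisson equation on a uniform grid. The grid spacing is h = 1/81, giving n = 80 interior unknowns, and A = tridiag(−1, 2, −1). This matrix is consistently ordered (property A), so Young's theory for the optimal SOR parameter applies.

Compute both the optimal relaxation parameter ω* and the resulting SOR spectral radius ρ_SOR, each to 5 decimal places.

ω* = 1.92534, ρ_SOR = 0.92534

B_J for the 80×80 system has eigenvalues cos(kπ/81); ρ_J = cos(π/81) = 0.99925.
√(1−ρ_J²) = |sin(π/81)| = 0.038775
ω* = 2/(1+0.038775) = 1.92534
Hence ρ(B_{ω*}) = 1.92534 − 1 = 0.92534.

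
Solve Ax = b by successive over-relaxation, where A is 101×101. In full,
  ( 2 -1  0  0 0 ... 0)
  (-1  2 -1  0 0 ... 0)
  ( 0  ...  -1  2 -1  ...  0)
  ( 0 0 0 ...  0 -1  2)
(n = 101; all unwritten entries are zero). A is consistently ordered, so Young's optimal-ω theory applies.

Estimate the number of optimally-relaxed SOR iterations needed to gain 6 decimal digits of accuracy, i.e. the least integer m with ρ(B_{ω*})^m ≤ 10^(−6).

m = 225

B_J for the 101×101 system has eigenvalues cos(kπ/102); ρ_J = cos(π/102) = 0.9995257.
root = sin(π/102) = 0.0307951  (since 1−cos² = sin²).
So ω* = 2/1.0307951 = 1.9402498 (Young).
At ω = 1.9402498 every |λ(B_ω)| = ω−1, so ρ_SOR = 0.9402498.
For 6 digits: m = 6·ln10 / (−ln 0.9402498) = 13.8155/0.0616097 = 224.242; round up → m = 225.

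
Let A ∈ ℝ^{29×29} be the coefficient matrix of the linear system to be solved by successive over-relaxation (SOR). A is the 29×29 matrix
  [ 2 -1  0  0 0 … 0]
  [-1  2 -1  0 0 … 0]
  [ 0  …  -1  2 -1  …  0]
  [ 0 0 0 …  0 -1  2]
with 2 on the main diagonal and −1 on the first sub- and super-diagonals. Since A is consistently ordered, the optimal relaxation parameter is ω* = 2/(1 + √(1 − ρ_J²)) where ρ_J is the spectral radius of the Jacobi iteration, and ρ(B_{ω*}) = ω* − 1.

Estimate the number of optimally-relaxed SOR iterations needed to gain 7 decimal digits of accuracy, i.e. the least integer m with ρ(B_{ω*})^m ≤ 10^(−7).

m = 77

½·tridiag(1,0,1) at n=29: λ_k = cos(kπ/30); max |λ| at k=1 ⇒ ρ_J = cos(π/30) ≈ 0.9945219.
√(1−ρ_J²) simplifies to sin(π/30) = 0.1045285.
ω* = 2 / (1 + 0.1045285) = 2 / 1.1045285 ≈ 1.8107274.
At ω = 1.8107274 every |λ(B_ω)| = ω−1, so ρ_SOR = 0.8107274.
ρ_SOR^m ≤ 10^(−7) ⇔ m ≥ 7·ln10/(−ln 0.8107274) = 16.1181/0.209823 = 76.818; m = ⌈76.818⌉ = 77.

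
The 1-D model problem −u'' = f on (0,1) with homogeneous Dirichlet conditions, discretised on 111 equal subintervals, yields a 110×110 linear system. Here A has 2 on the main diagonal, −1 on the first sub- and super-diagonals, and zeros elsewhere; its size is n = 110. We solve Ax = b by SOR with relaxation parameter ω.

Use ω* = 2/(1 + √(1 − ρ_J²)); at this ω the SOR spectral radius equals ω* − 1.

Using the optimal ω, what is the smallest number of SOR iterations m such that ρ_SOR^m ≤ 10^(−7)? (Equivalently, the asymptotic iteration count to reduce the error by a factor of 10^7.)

[ρ_J] n=110: ρ(B_J) = cos(π/(n+1)) = cos(π/111) = 0.9995995.
1 − cos²(π/111) = sin²(π/111) ⇒ √(1−ρ_J²) = sin(π/111) = 0.0282989.
ω* = 2 / (1 + 0.0282989) = 2 / 1.0282989 ≈ 1.9449598.
ρ(B_{ω*}) = ω*−1 = 0.9449598
m ≥ 7·ln10 / (−ln 0.9449598) = 284.707; smallest integer m = 285.

m = 285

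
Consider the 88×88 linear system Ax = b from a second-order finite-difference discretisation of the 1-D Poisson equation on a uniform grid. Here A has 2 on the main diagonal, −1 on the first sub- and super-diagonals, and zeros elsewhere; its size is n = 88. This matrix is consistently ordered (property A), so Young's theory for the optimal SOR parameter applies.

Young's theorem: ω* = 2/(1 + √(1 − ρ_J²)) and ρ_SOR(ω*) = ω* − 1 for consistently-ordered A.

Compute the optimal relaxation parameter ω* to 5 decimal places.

ρ_J = max_k |cos(kπ/89)| = cos(π/89) = 0.99938
√(1−ρ_J²) simplifies to sin(π/89) = 0.035291.
Then 2/(1+√(1−ρ_J²)) = 2/(1+0.035291); ω* = 2/1.035291 = 1.93182.
ρ_SOR = ω* − 1 ≈ 0.93182.

ω* = 1.93182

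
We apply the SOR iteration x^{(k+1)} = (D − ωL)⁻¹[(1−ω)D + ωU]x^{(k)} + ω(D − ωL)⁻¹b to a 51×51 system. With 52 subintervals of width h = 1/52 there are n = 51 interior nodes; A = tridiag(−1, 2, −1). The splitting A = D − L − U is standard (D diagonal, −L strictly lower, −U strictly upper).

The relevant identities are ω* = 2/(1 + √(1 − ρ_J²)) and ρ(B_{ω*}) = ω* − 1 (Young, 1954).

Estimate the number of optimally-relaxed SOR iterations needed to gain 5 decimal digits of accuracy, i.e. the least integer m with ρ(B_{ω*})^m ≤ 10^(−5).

m = 96

With n=51, ρ(Jacobi) = cos(π/52) = 0.9981756.
1 − cos²(π/52) = sin²(π/52) ⇒ √(1−ρ_J²) = sin(π/52) = 0.0603785.
[ω*] 2 ÷ (1 + 0.0603785) = 2 ÷ 1.0603785 = 1.8861190.
ρ_SOR = ω* − 1 = 1.8861190 − 1 = 0.8861190.
5·ln10 = 11.5129; −ln(0.8861190) = 0.120904; m = ⌈11.5129/0.120904⌉ = ⌈95.223⌉ = 96.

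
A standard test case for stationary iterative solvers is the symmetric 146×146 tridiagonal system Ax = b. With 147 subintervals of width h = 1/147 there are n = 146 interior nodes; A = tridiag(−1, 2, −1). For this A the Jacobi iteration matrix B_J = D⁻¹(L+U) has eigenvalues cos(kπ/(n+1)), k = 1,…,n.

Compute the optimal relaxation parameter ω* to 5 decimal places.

ρ_J = max_k |cos(kπ/147)| = cos(π/147) = 0.99977
√(1−ρ_J²) simplifies to sin(π/147) = 0.021370.
Then 2/(1+√(1−ρ_J²)) = 2/(1+0.021370); ω* = 2/1.021370 = 1.95815.
ρ_SOR = ω* − 1 = 1.95815 − 1 = 0.95815.

ω* = 1.95815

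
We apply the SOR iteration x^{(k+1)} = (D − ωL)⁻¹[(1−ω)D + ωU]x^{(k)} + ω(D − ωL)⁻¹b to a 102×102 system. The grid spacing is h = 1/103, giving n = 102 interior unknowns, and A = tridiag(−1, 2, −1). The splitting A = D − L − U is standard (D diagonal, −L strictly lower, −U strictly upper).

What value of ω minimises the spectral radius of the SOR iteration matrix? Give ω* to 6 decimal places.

B_J for the 102×102 system has eigenvalues cos(kπ/103); ρ_J = cos(π/103) = 0.999535.
1 − cos²(π/103) = sin²(π/103) ⇒ √(1−ρ_J²) = sin(π/103) = 0.0304962.
So ω* = 2/1.0304962 = 1.940813 (Young).
ρ_SOR = ω* − 1 ≈ 0.940813.

ω* = 1.940813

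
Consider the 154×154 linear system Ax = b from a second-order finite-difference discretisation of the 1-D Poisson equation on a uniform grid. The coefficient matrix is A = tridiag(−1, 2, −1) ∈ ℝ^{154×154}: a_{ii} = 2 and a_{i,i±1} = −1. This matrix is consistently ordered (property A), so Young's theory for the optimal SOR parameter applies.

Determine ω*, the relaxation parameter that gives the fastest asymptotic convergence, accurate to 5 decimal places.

ω* = 1.96027

½·tridiag(1,0,1) at n=154: λ_k = cos(kπ/155); max |λ| at k=1 ⇒ ρ_J = cos(π/155) ≈ 0.99979.
√(1−ρ_J²) simplifies to sin(π/155) = 0.020267.
ω* = 2 / (1 + 0.020267) = 2 / 1.020267 ≈ 1.96027.
ρ_SOR = ω* − 1 = 1.96027 − 1 = 0.96027.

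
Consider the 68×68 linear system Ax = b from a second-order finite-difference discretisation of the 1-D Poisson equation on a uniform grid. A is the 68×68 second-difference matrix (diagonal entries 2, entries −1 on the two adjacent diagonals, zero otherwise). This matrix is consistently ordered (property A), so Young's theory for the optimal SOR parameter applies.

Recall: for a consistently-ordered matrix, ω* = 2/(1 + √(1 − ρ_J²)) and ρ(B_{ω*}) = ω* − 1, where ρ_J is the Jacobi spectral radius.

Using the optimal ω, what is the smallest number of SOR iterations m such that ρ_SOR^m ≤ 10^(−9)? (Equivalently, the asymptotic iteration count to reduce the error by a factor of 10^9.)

B_J for the 68×68 system has eigenvalues cos(kπ/69); ρ_J = cos(π/69) = 0.9989637.
1 − cos²(π/69) = sin²(π/69) ⇒ √(1−ρ_J²) = sin(π/69) = 0.0455146.
[ω*] 2 ÷ (1 + 0.0455146) = 2 ÷ 1.0455146 = 1.9129336.
ρ(B_{ω*}) = ω*−1 = 0.9129336
ρ_SOR^m ≤ 10^(−9) ⇔ m ≥ 9·ln10/(−ln 0.9129336) = 20.7233/0.0910921 = 227.498; m = ⌈227.498⌉ = 228.

m = 228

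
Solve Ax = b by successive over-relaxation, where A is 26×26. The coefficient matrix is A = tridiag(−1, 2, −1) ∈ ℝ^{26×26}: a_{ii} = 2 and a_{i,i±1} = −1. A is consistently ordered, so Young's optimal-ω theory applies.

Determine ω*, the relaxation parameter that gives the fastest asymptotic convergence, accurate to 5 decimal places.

B_J for the 26×26 system has eigenvalues cos(kπ/27); ρ_J = cos(π/27) = 0.99324.
√(1−ρ_J²) simplifies to sin(π/27) = 0.116093.
Then 2/(1+√(1−ρ_J²)) = 2/(1+0.116093); ω* = 2/1.116093 = 1.79197.
and ρ(B_{ω*}) = 1.79197 − 1 = 0.79197.

ω* = 1.79197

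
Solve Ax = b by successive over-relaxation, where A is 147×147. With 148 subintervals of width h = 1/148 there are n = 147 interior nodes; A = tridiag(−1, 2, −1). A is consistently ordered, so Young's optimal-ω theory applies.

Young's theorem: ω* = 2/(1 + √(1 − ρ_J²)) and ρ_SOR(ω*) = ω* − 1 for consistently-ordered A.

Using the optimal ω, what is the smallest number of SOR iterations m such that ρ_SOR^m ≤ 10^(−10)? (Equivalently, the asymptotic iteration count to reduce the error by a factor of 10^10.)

m = 543

spectrum of D⁻¹(L+U) = {cos(kπ/148) : 1≤k≤147}; ρ_J = cos(π/148) = 0.9997747.
√(1 − cos²(π/148)) = sin(π/148) ≈ 0.0212254.
Then 2/(1+√(1−ρ_J²)) = 2/(1+0.0212254); ω* = 2/1.0212254 = 1.9584315.
ρ(B_{ω*}) = ω*−1 = 0.9584315
For 10 digits: m = 10·ln10 / (−ln 0.9584315) = 23.0259/0.0424572 = 542.332; round up → m = 543.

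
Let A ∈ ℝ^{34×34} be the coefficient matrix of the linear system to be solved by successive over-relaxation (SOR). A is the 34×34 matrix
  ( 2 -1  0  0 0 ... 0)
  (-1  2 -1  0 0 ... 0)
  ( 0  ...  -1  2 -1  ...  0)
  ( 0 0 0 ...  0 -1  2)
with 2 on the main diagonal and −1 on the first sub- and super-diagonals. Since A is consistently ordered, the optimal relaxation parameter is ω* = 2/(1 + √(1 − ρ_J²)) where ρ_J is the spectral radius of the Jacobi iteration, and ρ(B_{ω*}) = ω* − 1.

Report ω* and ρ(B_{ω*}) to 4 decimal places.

ω* = 1.8355, ρ_SOR = 0.8355

n=34: λ(B_J) = 1 − λ(A)/2 = cos(kπ/35); k=1 gives ρ_J = 0.9960.
√(1−ρ_J²) simplifies to sin(π/35) = 0.08964.
ω* = 2/(1+0.08964) = 1.8355
ρ_SOR = ω* − 1 ≈ 0.8355.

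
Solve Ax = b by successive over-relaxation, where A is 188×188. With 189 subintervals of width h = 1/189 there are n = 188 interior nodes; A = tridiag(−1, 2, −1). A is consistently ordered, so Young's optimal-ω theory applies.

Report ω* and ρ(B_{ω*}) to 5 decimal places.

[ρ_J] n=188: ρ(B_J) = cos(π/(n+1)) = cos(π/189) = 0.99986.
1 − cos²(π/189) = sin²(π/189) ⇒ √(1−ρ_J²) = sin(π/189) = 0.016621.
[ω*] 2 ÷ (1 + 0.016621) = 2 ÷ 1.016621 = 1.96730.
At ω = 1.96730 every |λ(B_ω)| = ω−1, so ρ_SOR = 0.96730.

ω* = 1.96730, ρ_SOR = 0.96730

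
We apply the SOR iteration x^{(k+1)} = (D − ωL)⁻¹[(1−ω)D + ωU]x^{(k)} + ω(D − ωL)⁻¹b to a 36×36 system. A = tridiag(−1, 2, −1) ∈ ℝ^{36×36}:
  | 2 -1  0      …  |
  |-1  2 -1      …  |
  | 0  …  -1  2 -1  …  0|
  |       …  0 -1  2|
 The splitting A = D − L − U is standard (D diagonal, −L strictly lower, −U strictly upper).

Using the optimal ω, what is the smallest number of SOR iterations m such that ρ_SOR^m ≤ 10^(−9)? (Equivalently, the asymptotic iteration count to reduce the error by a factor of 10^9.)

spectrum of D⁻¹(L+U) = {cos(kπ/37) : 1≤k≤36}; ρ_J = cos(π/37) = 0.9963975.
root = sin(π/37) = 0.0848059  (since 1−cos² = sin²).
ω* = 2 / (1 + 0.0848059) = 2 / 1.0848059 ≈ 1.8436478.
ρ_SOR = ω* − 1 ≈ 0.8436478.
9·ln10 = 20.7233; −ln(0.8436478) = 0.17002; m = ⌈20.7233/0.17002⌉ = ⌈121.887⌉ = 122.

m = 122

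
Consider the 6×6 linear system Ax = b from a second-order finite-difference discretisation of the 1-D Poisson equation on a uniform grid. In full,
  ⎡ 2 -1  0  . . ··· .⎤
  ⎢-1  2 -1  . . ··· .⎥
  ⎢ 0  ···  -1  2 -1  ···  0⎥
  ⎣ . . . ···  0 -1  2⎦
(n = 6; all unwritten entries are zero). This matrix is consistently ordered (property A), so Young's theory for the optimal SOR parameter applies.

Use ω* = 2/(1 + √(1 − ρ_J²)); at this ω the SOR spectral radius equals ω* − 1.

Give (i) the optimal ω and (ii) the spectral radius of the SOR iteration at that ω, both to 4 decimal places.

spectrum of D⁻¹(L+U) = {cos(kπ/7) : 1≤k≤6}; ρ_J = cos(π/7) = 0.9010.
root = sin(π/7) = 0.43388  (since 1−cos² = sin²).
Then 2/(1+√(1−ρ_J²)) = 2/(1+0.43388); ω* = 2/1.43388 = 1.3948.
[ρ_SOR] ω* − 1 = 0.3948.

ω* = 1.3948, ρ_SOR = 0.3948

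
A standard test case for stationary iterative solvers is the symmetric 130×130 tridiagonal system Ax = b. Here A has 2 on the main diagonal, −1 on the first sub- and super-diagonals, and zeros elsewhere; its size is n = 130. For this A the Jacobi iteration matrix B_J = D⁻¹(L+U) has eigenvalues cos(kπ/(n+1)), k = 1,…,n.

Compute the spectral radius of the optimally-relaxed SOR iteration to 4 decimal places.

ρ_SOR = 0.9532

½·tridiag(1,0,1) at n=130: λ_k = cos(kπ/131); max |λ| at k=1 ⇒ ρ_J = cos(π/131) ≈ 0.9997.
root = sin(π/131) = 0.02398  (since 1−cos² = sin²).
Young: ω* = 2/(1+√(1−ρ_J²)) = 2/(1+0.02398) = 2/1.02398 = 1.9532.
ρ_SOR = ω* − 1 = 1.9532 − 1 = 0.9532.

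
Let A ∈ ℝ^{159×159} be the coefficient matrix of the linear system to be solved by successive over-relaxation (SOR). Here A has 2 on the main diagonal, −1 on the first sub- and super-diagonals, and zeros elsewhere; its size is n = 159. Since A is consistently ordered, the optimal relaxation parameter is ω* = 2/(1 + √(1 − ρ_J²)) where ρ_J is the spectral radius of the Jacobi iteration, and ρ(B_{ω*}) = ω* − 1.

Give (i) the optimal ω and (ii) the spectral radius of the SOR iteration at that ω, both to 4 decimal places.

n=159: λ(B_J) = 1 − λ(A)/2 = cos(kπ/160); k=1 gives ρ_J = 0.9998.
√(1−ρ_J²) = |sin(π/160)| = 0.01963
Then 2/(1+√(1−ρ_J²)) = 2/(1+0.01963); ω* = 2/1.01963 = 1.9615.
[ρ_SOR] ω* − 1 = 0.9615.

ω* = 1.9615, ρ_SOR = 0.9615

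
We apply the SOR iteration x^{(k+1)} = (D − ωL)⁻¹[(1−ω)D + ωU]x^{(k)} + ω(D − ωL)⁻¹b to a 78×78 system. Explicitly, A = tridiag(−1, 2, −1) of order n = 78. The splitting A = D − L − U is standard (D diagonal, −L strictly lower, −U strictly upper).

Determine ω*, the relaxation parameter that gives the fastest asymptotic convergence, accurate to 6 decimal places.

[ρ_J] n=78: ρ(B_J) = cos(π/(n+1)) = cos(π/79) = 0.999209.
root = sin(π/79) = 0.0397565  (since 1−cos² = sin²).
So ω* = 2/1.0397565 = 1.923527 (Young).
ρ_SOR = ω* − 1 ≈ 0.923527.

ω* = 1.923527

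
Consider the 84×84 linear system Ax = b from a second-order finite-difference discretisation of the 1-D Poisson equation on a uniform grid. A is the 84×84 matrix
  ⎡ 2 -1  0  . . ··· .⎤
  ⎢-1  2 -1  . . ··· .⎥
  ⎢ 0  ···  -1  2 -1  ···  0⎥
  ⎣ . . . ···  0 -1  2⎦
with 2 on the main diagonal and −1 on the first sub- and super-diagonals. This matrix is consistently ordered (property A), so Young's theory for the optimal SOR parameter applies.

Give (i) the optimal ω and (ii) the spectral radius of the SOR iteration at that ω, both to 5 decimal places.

ω* = 1.92873, ρ_SOR = 0.92873

[ρ_J] n=84: ρ(B_J) = cos(π/(n+1)) = cos(π/85) = 0.99932.
√(1−ρ_J²) simplifies to sin(π/85) = 0.036951.
So ω* = 2/1.036951 = 1.92873 (Young).
and ρ(B_{ω*}) = 1.92873 − 1 = 0.92873.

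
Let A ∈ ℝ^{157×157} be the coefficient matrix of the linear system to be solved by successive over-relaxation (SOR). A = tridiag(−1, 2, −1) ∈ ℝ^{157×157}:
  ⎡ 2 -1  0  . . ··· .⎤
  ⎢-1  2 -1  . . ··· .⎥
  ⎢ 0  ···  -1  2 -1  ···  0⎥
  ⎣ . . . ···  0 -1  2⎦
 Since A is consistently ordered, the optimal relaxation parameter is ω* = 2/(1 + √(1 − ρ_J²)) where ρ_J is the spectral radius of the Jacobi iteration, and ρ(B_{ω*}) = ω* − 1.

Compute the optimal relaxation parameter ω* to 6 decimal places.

B_J for the 157×157 system has eigenvalues cos(kπ/158); ρ_J = cos(π/158) = 0.999802.
1 − cos²(π/158) = sin²(π/158) ⇒ √(1−ρ_J²) = sin(π/158) = 0.0198822.
Young: ω* = 2/(1+√(1−ρ_J²)) = 2/(1+0.0198822) = 2/1.0198822 = 1.961011.
ρ(B_{ω*}) = ω*−1 = 0.961011

ω* = 1.961011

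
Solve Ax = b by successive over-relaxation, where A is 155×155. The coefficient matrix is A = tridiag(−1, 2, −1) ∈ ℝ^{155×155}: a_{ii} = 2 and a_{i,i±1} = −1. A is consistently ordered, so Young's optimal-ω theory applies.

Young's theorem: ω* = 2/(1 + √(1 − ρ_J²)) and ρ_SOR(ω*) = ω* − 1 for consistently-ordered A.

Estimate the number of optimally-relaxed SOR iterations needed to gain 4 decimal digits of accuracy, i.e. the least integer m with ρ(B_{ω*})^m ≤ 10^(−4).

ρ_J = max_k |cos(kπ/156)| = cos(π/156) = 0.9997972
root = sin(π/156) = 0.0201371  (since 1−cos² = sin²).
[ω*] 2 ÷ (1 + 0.0201371) = 2 ÷ 1.0201371 = 1.9605208.
and ρ(B_{ω*}) = 1.9605208 − 1 = 0.9605208.
4·ln10 = 9.21034; −ln(0.9605208) = 0.0402796; m = ⌈9.21034/0.0402796⌉ = ⌈228.660⌉ = 229.

m = 229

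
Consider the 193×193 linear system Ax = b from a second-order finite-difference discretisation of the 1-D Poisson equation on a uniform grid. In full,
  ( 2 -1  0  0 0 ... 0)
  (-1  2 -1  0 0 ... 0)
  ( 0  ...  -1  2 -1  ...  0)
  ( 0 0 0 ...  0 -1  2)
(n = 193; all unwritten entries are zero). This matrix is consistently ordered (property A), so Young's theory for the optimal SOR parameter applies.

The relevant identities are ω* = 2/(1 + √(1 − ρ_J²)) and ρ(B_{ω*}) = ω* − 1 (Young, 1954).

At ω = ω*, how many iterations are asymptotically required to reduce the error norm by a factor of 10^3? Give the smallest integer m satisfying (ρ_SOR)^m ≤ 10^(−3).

m = 214

With n=193, ρ(Jacobi) = cos(π/194) = 0.9998689.
1 − cos²(π/194) = sin²(π/194) ⇒ √(1−ρ_J²) = sin(π/194) = 0.0161931.
Young: ω* = 2/(1+√(1−ρ_J²)) = 2/(1+0.0161931) = 2/1.0161931 = 1.9681299.
At ω = 1.9681299 every |λ(B_ω)| = ω−1, so ρ_SOR = 0.9681299.
m ≥ 3·ln10 / (−ln 0.9681299) = 213.275; smallest integer m = 214.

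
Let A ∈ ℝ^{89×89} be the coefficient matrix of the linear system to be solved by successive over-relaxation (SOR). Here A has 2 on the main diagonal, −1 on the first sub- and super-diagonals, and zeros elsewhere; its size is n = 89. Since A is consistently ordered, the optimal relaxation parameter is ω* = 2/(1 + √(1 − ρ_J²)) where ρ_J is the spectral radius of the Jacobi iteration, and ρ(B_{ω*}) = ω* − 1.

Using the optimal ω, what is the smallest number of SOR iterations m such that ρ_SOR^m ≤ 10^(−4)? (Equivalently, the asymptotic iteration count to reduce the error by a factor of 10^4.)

m = 132

With n=89, ρ(Jacobi) = cos(π/90) = 0.9993908.
√(1 − cos²(π/90)) = sin(π/90) ≈ 0.0348995.
ω* = 2 / (1 + 0.0348995) = 2 / 1.0348995 ≈ 1.9325548.
and ρ(B_{ω*}) = 1.9325548 − 1 = 0.9325548.
m ≥ 4·ln10 / (−ln 0.9325548) = 131.902; smallest integer m = 132.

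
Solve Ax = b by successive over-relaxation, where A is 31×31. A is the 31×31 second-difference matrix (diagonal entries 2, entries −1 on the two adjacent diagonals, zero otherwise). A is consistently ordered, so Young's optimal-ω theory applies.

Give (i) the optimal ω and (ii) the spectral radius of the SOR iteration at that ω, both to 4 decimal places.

[ρ_J] n=31: ρ(B_J) = cos(π/(n+1)) = cos(π/32) = 0.9952.
√(1−ρ_J²) simplifies to sin(π/32) = 0.09802.
ω* = 2/(1 + 0.09802) = 2/1.09802 = 1.8215.
Hence ρ(B_{ω*}) = 1.8215 − 1 = 0.8215.

ω* = 1.8215, ρ_SOR = 0.8215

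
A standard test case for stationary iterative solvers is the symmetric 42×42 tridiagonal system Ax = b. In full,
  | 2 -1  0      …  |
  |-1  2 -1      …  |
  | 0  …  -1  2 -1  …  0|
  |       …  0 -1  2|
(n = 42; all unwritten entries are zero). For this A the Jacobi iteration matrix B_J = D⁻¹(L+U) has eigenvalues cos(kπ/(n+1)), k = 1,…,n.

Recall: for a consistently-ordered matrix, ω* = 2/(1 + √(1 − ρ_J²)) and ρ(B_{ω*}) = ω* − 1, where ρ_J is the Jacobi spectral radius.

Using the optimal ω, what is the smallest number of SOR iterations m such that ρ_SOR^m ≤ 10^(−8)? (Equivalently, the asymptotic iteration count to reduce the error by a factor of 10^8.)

m = 126

With n=42, ρ(Jacobi) = cos(π/43) = 0.9973323.
root = sin(π/43) = 0.0729953  (since 1−cos² = sin²).
So ω* = 2/1.0729953 = 1.8639411 (Young).
and ρ(B_{ω*}) = 1.8639411 − 1 = 0.8639411.
m ≥ 8·ln10 / (−ln 0.8639411) = 125.953; smallest integer m = 126.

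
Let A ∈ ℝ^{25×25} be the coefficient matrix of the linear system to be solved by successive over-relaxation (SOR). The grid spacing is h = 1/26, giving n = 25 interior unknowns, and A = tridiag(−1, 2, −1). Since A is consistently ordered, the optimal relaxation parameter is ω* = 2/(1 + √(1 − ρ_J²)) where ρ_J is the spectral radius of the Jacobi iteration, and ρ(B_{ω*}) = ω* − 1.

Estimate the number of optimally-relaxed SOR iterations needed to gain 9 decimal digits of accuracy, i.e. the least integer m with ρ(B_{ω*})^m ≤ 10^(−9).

B_J for the 25×25 system has eigenvalues cos(kπ/26); ρ_J = cos(π/26) = 0.9927089.
√(1 − cos²(π/26)) = sin(π/26) ≈ 0.1205367.
ω* = 2 / (1 + 0.1205367) = 2 / 1.1205367 ≈ 1.7848590.
ρ_SOR = ω* − 1 = 1.7848590 − 1 = 0.7848590.
ρ_SOR^m ≤ 10^(−9) ⇔ m ≥ 9·ln10/(−ln 0.7848590) = 20.7233/0.242251 = 85.545; m = ⌈85.545⌉ = 86.

m = 86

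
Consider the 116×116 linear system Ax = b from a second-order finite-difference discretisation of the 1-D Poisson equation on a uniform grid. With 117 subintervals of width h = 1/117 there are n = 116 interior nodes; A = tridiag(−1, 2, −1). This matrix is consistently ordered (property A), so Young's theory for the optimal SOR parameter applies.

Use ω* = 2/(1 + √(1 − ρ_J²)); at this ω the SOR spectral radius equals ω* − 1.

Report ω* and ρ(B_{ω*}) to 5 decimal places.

n=116: λ(B_J) = 1 − λ(A)/2 = cos(kπ/117); k=1 gives ρ_J = 0.99964.
√(1 − cos²(π/117)) = sin(π/117) ≈ 0.026848.
ω* = 2/(1 + 0.026848) = 2/1.026848 = 1.94771.
and ρ(B_{ω*}) = 1.94771 − 1 = 0.94771.

ω* = 1.94771, ρ_SOR = 0.94771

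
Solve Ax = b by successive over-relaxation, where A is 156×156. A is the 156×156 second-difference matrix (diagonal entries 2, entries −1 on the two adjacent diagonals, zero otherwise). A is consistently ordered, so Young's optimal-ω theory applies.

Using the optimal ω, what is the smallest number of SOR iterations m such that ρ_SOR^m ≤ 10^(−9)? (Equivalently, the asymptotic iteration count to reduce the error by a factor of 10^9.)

½·tridiag(1,0,1) at n=156: λ_k = cos(kπ/157); max |λ| at k=1 ⇒ ρ_J = cos(π/157) ≈ 0.9997998.
1 − cos²(π/157) = sin²(π/157) ⇒ √(1−ρ_J²) = sin(π/157) = 0.0200088.
Young: ω* = 2/(1+√(1−ρ_J²)) = 2/(1+0.0200088) = 2/1.0200088 = 1.9607674.
ρ_SOR = ω* − 1 ≈ 0.9607674.
Need (0.9607674)^m ≤ 10^(−9): m ≥ 9·ln10/|ln 0.9607674| = 20.7233/0.0400229 = 517.786 ⇒ m = 518.

m = 518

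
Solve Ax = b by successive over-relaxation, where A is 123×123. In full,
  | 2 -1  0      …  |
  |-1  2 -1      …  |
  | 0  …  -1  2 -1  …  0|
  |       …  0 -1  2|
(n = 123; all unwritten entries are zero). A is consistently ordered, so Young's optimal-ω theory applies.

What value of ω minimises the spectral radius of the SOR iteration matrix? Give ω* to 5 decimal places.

ω* = 1.95059

[ρ_J] n=123: ρ(B_J) = cos(π/(n+1)) = cos(π/124) = 0.99968.
root = sin(π/124) = 0.025333  (since 1−cos² = sin²).
[ω*] 2 ÷ (1 + 0.025333) = 2 ÷ 1.025333 = 1.95059.
ρ(B_{ω*}) = ω*−1 = 0.95059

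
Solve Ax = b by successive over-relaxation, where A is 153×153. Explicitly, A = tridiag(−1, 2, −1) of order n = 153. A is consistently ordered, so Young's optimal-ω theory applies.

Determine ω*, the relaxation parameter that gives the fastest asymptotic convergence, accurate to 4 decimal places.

ω* = 1.9600

With n=153, ρ(Jacobi) = cos(π/154) = 0.9998.
√(1−ρ_J²) = |sin(π/154)| = 0.02040
ω* = 2 / (1 + 0.02040) = 2 / 1.02040 ≈ 1.9600.
Hence ρ(B_{ω*}) = 1.9600 − 1 = 0.9600.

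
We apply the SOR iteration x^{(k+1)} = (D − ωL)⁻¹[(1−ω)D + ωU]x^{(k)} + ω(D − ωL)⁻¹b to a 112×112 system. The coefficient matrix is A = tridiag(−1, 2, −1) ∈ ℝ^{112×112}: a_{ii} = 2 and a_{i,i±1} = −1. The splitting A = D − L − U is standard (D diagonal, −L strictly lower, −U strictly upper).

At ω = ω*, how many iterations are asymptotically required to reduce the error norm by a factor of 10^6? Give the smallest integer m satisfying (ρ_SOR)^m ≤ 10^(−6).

m = 249

½·tridiag(1,0,1) at n=112: λ_k = cos(kπ/113); max |λ| at k=1 ⇒ ρ_J = cos(π/113) ≈ 0.9996136.
root = sin(π/113) = 0.0277981  (since 1−cos² = sin²).
[ω*] 2 ÷ (1 + 0.0277981) = 2 ÷ 1.0277981 = 1.9459075.
ρ_SOR = ω* − 1 ≈ 0.9459075.
Need (0.9459075)^m ≤ 10^(−6): m ≥ 6·ln10/|ln 0.9459075| = 13.8155/0.0556105 = 248.433 ⇒ m = 249.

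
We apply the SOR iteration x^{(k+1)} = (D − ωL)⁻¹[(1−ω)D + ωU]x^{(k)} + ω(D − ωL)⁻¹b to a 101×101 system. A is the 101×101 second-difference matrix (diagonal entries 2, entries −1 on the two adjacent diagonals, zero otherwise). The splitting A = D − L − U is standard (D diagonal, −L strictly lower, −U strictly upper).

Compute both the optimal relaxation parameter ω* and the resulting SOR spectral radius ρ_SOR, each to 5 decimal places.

ω* = 1.94025, ρ_SOR = 0.94025

With n=101, ρ(Jacobi) = cos(π/102) = 0.99953.
√(1−ρ_J²) = |sin(π/102)| = 0.030795
Young: ω* = 2/(1+√(1−ρ_J²)) = 2/(1+0.030795) = 2/1.030795 = 1.94025.
and ρ(B_{ω*}) = 1.94025 − 1 = 0.94025.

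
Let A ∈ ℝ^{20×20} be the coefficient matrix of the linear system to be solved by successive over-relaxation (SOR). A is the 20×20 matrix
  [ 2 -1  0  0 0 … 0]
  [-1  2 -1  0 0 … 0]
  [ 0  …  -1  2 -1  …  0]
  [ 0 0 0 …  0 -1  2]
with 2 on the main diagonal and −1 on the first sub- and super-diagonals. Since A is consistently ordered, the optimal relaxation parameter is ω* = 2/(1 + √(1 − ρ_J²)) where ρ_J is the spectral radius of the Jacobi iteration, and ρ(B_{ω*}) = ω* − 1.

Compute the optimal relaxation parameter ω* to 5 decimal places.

ω* = 1.74058

n=20: λ(B_J) = 1 − λ(A)/2 = cos(kπ/21); k=1 gives ρ_J = 0.98883.
√(1−ρ_J²) = |sin(π/21)| = 0.149042
Then 2/(1+√(1−ρ_J²)) = 2/(1+0.149042); ω* = 2/1.149042 = 1.74058.
and ρ(B_{ω*}) = 1.74058 − 1 = 0.74058.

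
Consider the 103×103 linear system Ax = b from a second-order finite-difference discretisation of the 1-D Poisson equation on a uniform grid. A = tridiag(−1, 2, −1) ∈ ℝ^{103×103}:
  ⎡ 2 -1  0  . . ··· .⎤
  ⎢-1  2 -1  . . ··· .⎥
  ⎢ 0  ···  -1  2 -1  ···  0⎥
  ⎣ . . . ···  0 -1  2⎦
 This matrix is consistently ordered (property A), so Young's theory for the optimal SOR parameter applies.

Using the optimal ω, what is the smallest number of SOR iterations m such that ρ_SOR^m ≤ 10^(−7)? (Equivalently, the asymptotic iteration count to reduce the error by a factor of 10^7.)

½·tridiag(1,0,1) at n=103: λ_k = cos(kπ/104); max |λ| at k=1 ⇒ ρ_J = cos(π/104) ≈ 0.9995438.
√(1−ρ_J²) simplifies to sin(π/104) = 0.0302030.
So ω* = 2/1.0302030 = 1.9413650 (Young).
and ρ(B_{ω*}) = 1.9413650 − 1 = 0.9413650.
ρ_SOR^m ≤ 10^(−7) ⇔ m ≥ 7·ln10/(−ln 0.9413650) = 16.1181/0.0604243 = 266.749; m = ⌈266.749⌉ = 267.

m = 267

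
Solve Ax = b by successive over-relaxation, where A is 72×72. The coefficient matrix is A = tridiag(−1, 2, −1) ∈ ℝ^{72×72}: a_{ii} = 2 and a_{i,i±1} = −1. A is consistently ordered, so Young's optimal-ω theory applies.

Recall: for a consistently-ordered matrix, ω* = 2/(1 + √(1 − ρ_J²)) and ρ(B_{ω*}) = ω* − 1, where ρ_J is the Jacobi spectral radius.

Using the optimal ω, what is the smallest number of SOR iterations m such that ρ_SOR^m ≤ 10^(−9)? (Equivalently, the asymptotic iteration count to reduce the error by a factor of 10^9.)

m = 241

With n=72, ρ(Jacobi) = cos(π/73) = 0.9990741.
√(1−ρ_J²) = |sin(π/73)| = 0.0430222
ω* = 2/(1+0.0430222) = 1.9175047
and ρ(B_{ω*}) = 1.9175047 − 1 = 0.9175047.
For 9 digits: m = 9·ln10 / (−ln 0.9175047) = 20.7233/0.0860976 = 240.695; round up → m = 241.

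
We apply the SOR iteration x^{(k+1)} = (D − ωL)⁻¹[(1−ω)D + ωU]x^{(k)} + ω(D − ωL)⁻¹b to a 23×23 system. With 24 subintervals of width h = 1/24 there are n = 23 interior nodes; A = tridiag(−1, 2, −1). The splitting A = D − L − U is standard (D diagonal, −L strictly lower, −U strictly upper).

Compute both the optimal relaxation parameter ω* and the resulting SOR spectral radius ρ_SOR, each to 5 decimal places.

[ρ_J] n=23: ρ(B_J) = cos(π/(n+1)) = cos(π/24) = 0.99144.
√(1−ρ_J²) = |sin(π/24)| = 0.130526
Then 2/(1+√(1−ρ_J²)) = 2/(1+0.130526); ω* = 2/1.130526 = 1.76909.
Hence ρ(B_{ω*}) = 1.76909 − 1 = 0.76909.

ω* = 1.76909, ρ_SOR = 0.76909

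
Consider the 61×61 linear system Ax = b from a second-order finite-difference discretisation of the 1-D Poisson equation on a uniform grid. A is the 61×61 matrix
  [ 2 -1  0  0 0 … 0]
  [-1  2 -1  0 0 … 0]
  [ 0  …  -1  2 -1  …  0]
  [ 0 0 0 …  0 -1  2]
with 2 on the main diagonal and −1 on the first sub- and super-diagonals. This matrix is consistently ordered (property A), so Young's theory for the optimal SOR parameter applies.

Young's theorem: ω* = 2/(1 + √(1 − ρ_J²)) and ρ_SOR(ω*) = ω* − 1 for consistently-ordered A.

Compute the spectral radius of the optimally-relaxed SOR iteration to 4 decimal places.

ρ_SOR = 0.9036

B_J for the 61×61 system has eigenvalues cos(kπ/62); ρ_J = cos(π/62) = 0.9987.
√(1−ρ_J²) = |sin(π/62)| = 0.05065
ω* = 2/(1+0.05065) = 1.9036
[ρ_SOR] ω* − 1 = 0.9036.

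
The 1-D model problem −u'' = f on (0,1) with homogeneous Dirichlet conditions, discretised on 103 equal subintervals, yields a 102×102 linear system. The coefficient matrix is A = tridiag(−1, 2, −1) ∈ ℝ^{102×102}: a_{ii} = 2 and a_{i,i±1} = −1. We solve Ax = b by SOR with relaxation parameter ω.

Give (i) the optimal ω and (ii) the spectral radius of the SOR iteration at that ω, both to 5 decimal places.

spectrum of D⁻¹(L+U) = {cos(kπ/103) : 1≤k≤102}; ρ_J = cos(π/103) = 0.99953.
root = sin(π/103) = 0.030496  (since 1−cos² = sin²).
ω* = 2/(1 + 0.030496) = 2/1.030496 = 1.94081.
Hence ρ(B_{ω*}) = 1.94081 − 1 = 0.94081.

ω* = 1.94081, ρ_SOR = 0.94081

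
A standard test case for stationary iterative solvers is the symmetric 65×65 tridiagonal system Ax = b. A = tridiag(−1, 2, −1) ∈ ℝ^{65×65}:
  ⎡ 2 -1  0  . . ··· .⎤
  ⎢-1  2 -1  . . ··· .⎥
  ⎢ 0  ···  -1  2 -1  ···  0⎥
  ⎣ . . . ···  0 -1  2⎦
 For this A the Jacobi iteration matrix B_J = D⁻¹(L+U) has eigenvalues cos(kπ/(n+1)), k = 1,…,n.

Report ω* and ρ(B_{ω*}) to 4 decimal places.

B_J for the 65×65 system has eigenvalues cos(kπ/66); ρ_J = cos(π/66) = 0.9989.
√(1 − cos²(π/66)) = sin(π/66) ≈ 0.04758.
[ω*] 2 ÷ (1 + 0.04758) = 2 ÷ 1.04758 = 1.9092.
Hence ρ(B_{ω*}) = 1.9092 − 1 = 0.9092.

ω* = 1.9092, ρ_SOR = 0.9092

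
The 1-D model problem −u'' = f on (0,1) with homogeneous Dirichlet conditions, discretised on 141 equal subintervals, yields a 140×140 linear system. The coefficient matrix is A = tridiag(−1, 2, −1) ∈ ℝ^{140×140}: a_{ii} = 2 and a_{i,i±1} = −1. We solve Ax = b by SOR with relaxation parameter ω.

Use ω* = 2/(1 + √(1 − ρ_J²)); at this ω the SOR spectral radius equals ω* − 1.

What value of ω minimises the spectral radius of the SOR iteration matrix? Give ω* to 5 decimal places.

[ρ_J] n=140: ρ(B_J) = cos(π/(n+1)) = cos(π/141) = 0.99975.
√(1 − cos²(π/141)) = sin(π/141) ≈ 0.022279.
ω* = 2 / (1 + 0.022279) = 2 / 1.022279 ≈ 1.95641.
[ρ_SOR] ω* − 1 = 0.95641.

ω* = 1.95641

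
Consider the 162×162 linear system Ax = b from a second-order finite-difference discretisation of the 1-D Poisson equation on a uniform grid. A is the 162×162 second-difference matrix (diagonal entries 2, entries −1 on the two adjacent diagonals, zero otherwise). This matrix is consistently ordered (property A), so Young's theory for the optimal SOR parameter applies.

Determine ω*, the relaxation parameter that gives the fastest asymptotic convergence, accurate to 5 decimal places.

[ρ_J] n=162: ρ(B_J) = cos(π/(n+1)) = cos(π/163) = 0.99981.
root = sin(π/163) = 0.019272  (since 1−cos² = sin²).
ω* = 2 / (1 + 0.019272) = 2 / 1.019272 ≈ 1.96218.
ρ_SOR = ω* − 1 ≈ 0.96218.

ω* = 1.96218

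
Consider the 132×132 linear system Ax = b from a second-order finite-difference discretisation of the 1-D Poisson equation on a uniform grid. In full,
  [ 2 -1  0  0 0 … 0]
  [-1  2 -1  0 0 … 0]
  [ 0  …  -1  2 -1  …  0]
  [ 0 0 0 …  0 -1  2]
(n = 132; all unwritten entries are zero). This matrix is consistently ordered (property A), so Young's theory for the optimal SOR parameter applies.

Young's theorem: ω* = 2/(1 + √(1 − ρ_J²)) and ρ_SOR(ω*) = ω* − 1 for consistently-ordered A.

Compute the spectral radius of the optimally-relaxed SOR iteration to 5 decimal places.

ρ_SOR = 0.95385

B_J for the 132×132 system has eigenvalues cos(kπ/133); ρ_J = cos(π/133) = 0.99972.
1 − cos²(π/133) = sin²(π/133) ⇒ √(1−ρ_J²) = sin(π/133) = 0.023619.
ω* = 2/(1 + 0.023619) = 2/1.023619 = 1.95385.
ρ(B_{ω*}) = ω*−1 = 0.95385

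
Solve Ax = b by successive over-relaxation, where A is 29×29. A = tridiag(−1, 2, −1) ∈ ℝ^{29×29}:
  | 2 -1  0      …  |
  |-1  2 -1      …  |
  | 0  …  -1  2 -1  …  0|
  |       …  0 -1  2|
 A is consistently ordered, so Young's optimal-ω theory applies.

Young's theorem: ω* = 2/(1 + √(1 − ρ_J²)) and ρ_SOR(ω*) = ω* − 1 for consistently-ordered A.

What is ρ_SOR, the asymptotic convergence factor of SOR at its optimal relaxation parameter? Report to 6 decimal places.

[ρ_J] n=29: ρ(B_J) = cos(π/(n+1)) = cos(π/30) = 0.994522.
root = sin(π/30) = 0.1045285  (since 1−cos² = sin²).
ω* = 2 / (1 + 0.1045285) = 2 / 1.1045285 ≈ 1.810727.
ρ_SOR = ω* − 1 ≈ 0.810727.

ρ_SOR = 0.810727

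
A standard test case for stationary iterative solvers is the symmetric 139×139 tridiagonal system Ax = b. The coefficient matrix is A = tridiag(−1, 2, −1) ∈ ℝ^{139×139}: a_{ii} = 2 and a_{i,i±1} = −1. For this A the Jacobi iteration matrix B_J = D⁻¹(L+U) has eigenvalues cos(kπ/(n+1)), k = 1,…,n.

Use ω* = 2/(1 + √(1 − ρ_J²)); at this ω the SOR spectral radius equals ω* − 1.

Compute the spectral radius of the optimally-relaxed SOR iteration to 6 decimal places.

½·tridiag(1,0,1) at n=139: λ_k = cos(kπ/140); max |λ| at k=1 ⇒ ρ_J = cos(π/140) ≈ 0.999748.
√(1 − cos²(π/140)) = sin(π/140) ≈ 0.0224381.
[ω*] 2 ÷ (1 + 0.0224381) = 2 ÷ 1.0224381 = 1.956109.
and ρ(B_{ω*}) = 1.956109 − 1 = 0.956109.

ρ_SOR = 0.956109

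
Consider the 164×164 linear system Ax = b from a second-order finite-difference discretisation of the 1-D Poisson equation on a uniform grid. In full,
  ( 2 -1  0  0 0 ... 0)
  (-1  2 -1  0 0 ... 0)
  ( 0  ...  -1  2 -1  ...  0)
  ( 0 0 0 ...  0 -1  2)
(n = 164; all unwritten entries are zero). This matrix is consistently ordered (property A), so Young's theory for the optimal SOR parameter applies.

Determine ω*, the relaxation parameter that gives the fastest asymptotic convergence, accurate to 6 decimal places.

ω* = 1.962634

With n=164, ρ(Jacobi) = cos(π/165) = 0.999819.
√(1−ρ_J²) = |sin(π/165)| = 0.0190388
ω* = 2 / (1 + 0.0190388) = 2 / 1.0190388 ≈ 1.962634.
[ρ_SOR] ω* − 1 = 0.962634.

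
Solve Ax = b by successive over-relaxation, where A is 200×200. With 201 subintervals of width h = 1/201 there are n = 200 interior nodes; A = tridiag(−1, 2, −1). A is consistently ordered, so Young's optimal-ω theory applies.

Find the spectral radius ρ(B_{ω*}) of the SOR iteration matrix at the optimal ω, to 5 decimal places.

n=200: λ(B_J) = 1 − λ(A)/2 = cos(kπ/201); k=1 gives ρ_J = 0.99988.
1 − cos²(π/201) = sin²(π/201) ⇒ √(1−ρ_J²) = sin(π/201) = 0.015629.
Then 2/(1+√(1−ρ_J²)) = 2/(1+0.015629); ω* = 2/1.015629 = 1.96922.
ρ(B_{ω*}) = ω*−1 = 0.96922

ρ_SOR = 0.96922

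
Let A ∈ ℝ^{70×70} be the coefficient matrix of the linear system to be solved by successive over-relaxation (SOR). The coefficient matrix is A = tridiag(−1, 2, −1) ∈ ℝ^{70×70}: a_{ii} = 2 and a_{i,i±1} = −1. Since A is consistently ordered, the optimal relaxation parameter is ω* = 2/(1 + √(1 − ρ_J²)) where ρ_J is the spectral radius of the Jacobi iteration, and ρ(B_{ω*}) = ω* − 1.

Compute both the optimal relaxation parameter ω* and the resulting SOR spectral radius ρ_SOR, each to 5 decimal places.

ω* = 1.91528, ρ_SOR = 0.91528

½·tridiag(1,0,1) at n=70: λ_k = cos(kπ/71); max |λ| at k=1 ⇒ ρ_J = cos(π/71) ≈ 0.99902.
√(1−ρ_J²) = |sin(π/71)| = 0.044233
ω* = 2/(1 + 0.044233) = 2/1.044233 = 1.91528.
ρ(B_{ω*}) = ω*−1 = 0.91528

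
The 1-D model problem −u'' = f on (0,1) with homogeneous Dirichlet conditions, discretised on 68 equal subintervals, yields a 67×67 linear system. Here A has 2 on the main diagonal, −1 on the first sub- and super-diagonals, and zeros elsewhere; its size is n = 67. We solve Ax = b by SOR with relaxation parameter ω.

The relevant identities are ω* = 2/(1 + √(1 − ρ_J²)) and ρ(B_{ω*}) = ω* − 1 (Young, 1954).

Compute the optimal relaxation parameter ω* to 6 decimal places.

ω* = 1.911711

With n=67, ρ(Jacobi) = cos(π/68) = 0.998933.
root = sin(π/68) = 0.0461835  (since 1−cos² = sin²).
Young: ω* = 2/(1+√(1−ρ_J²)) = 2/(1+0.0461835) = 2/1.0461835 = 1.911711.
ρ(B_{ω*}) = ω*−1 = 0.911711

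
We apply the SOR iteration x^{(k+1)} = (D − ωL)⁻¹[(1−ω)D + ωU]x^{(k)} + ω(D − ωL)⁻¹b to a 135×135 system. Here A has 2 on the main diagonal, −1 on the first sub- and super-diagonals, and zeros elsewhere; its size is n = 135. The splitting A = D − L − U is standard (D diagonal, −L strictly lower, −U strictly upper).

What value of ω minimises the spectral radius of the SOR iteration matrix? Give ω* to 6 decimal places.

ω* = 1.954847

n=135: λ(B_J) = 1 − λ(A)/2 = cos(kπ/136); k=1 gives ρ_J = 0.999733.
√(1−ρ_J²) simplifies to sin(π/136) = 0.0230979.
Then 2/(1+√(1−ρ_J²)) = 2/(1+0.0230979); ω* = 2/1.0230979 = 1.954847.
ρ(B_{ω*}) = ω*−1 = 0.954847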